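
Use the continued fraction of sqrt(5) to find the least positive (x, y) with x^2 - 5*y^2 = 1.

First expand sqrt(5) as a continued fraction. With x_i = (sqrt(5) + m_i)/d_i and (m_0, d_0) = (0, 1): a_0 = floor(sqrt(5)) = 2, since 2^2 = 4 <= 5 < 9 = 3^2.
Iterate m_{i+1} = d_i*a_i - m_i, d_{i+1} = (5 - m_{i+1}^2)/d_i, a_{i+1} = floor((a_0 + m_{i+1})/d_{i+1}):
  m_1 = 1*2 - 0 = 2, d_1 = (5 - 2^2)/1 = 1/1 = 1, a_1 = floor((2 + 2)/1) = 4.
  m_2 = 1*4 - 2 = 2, d_2 = (5 - 2^2)/1 = 1/1 = 1: (m_2, d_2) = (m_1, d_1) = (2, 1), so from here the quotient a_1 repeats; the period length is 1.
So sqrt(5) = [2; (4)] with period length k = 1.
k is odd, so (p_{k-1}, q_{k-1}) only solves x^2 - 5y^2 = -1 and the fundamental solution of x^2 - 5y^2 = 1 is (p_{2k-1}, q_{2k-1}) = (p_1, q_1); compute convergents through index 1, running through the period twice.
Convergents (p_i = a_i*p_{i-1} + p_{i-2}, q_i = a_i*q_{i-1} + q_{i-2} with p_{-2}=0, p_{-1}=1, q_{-2}=1, q_{-1}=0):
  i=0: a_0=2, p_0 = 2*1 + 0 = 2, q_0 = 2*0 + 1 = 1.
  i=1: a_1=4, p_1 = 4*2 + 1 = 9, q_1 = 4*1 + 0 = 4.
Indeed p_0^2 - 5*q_0^2 = 4 - 5 = -1, not +1.
Check: 9^2 - 5*4^2 = 81 - 80 = 1, so (x, y) = (9, 4) solves the equation, and by the theorem it is the least positive solution.

(x, y) = (9, 4)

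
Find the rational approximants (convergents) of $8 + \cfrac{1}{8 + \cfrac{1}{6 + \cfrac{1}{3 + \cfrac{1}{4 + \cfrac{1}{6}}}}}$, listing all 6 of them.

Using the convergent recurrence p_i = a_i*p_{i-1} + p_{i-2}, q_i = a_i*q_{i-1} + q_{i-2} with p_{-2}=0, p_{-1}=1, q_{-2}=1, q_{-1}=0:
  i=0: a_0=8, p_0 = 8*1 + 0 = 8, q_0 = 8*0 + 1 = 1.
  i=1: a_1=8, p_1 = 8*8 + 1 = 65, q_1 = 8*1 + 0 = 8.
  i=2: a_2=6, p_2 = 6*65 + 8 = 398, q_2 = 6*8 + 1 = 49.
  i=3: a_3=3, p_3 = 3*398 + 65 = 1259, q_3 = 3*49 + 8 = 155.
  i=4: a_4=4, p_4 = 4*1259 + 398 = 5434, q_4 = 4*155 + 49 = 669.
  i=5: a_5=6, p_5 = 6*5434 + 1259 = 33863, q_5 = 6*669 + 155 = 4169.

8/1, 65/8, 398/49, 1259/155, 5434/669, 33863/4169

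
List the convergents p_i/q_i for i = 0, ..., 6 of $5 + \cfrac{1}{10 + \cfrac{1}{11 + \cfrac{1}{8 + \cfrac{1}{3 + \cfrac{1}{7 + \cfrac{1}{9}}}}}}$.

5/1, 51/10, 566/111, 4579/898, 14303/2805, 104700/20533, 956603/187602

Using the convergent recurrence p_i = a_i*p_{i-1} + p_{i-2}, q_i = a_i*q_{i-1} + q_{i-2} with p_{-2}=0, p_{-1}=1, q_{-2}=1, q_{-1}=0:
  i=0: a_0=5, p_0 = 5*1 + 0 = 5, q_0 = 5*0 + 1 = 1.
  i=1: a_1=10, p_1 = 10*5 + 1 = 51, q_1 = 10*1 + 0 = 10.
  i=2: a_2=11, p_2 = 11*51 + 5 = 566, q_2 = 11*10 + 1 = 111.
  i=3: a_3=8, p_3 = 8*566 + 51 = 4579, q_3 = 8*111 + 10 = 898.
  i=4: a_4=3, p_4 = 3*4579 + 566 = 14303, q_4 = 3*898 + 111 = 2805.
  i=5: a_5=7, p_5 = 7*14303 + 4579 = 104700, q_5 = 7*2805 + 898 = 20533.
  i=6: a_6=9, p_6 = 9*104700 + 14303 = 956603, q_6 = 9*20533 + 2805 = 187602.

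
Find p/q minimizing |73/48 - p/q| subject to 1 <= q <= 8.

Expand x = 73/48 as a continued fraction with the Euclidean algorithm:
  73 = 1*48 + 25, so a_0 = 1.
  48 = 1*25 + 23, so a_1 = 1.
  25 = 1*23 + 2, so a_2 = 1.
  23 = 11*2 + 1, so a_3 = 11.
  2 = 2*1 + 0, so a_4 = 2.
so x = [1; 1, 1, 11, 2].
Convergents (p_i = a_i*p_{i-1} + p_{i-2}, q_i = a_i*q_{i-1} + q_{i-2} with p_{-2}=0, p_{-1}=1, q_{-2}=1, q_{-1}=0), until the denominator exceeds 8:
  i=0: a_0=1, p_0 = 1*1 + 0 = 1, q_0 = 1*0 + 1 = 1.
  i=1: a_1=1, p_1 = 1*1 + 1 = 2, q_1 = 1*1 + 0 = 1.
  i=2: a_2=1, p_2 = 1*2 + 1 = 3, q_2 = 1*1 + 1 = 2.
  i=3: a_3=11, p_3 = 11*3 + 2 = 35, q_3 = 11*2 + 1 = 23.
q_3 = 23 > 8, so the last convergent with denominator <= 8 is p_2/q_2 = 3/2.
The closest fraction with denominator <= 8 is either p_2/q_2 or the intermediate fraction (k*p_2 + p_1)/(k*q_2 + q_1) with the largest k >= 1 whose denominator stays <= 8; these approach x as k grows, and every other convergent or intermediate fraction in range is farther away.
Largest k: floor((8 - q_1)/q_2) = floor((8 - 1)/2) = 3.
That gives (3*3 + 2)/(3*2 + 1) = 11/7.
Compare the errors: |x - 3/2| = |73*2 - 3*48|/(48*2) = 2/96, and |x - 11/7| = |73*7 - 11*48|/(48*7) = 17/336.
Cross-multiplying, 2*336 = 672 < 1632 = 17*96, so 2/96 is smaller: the convergent 3/2 is closer to x than 11/7.

3/2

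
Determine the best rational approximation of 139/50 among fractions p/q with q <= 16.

25/9

Expand x = 139/50 as a continued fraction with the Euclidean algorithm:
  139 = 2*50 + 39, so a_0 = 2.
  50 = 1*39 + 11, so a_1 = 1.
  39 = 3*11 + 6, so a_2 = 3.
  11 = 1*6 + 5, so a_3 = 1.
  6 = 1*5 + 1, so a_4 = 1.
  5 = 5*1 + 0, so a_5 = 5.
so x = [2; 1, 3, 1, 1, 5].
Convergents (p_i = a_i*p_{i-1} + p_{i-2}, q_i = a_i*q_{i-1} + q_{i-2} with p_{-2}=0, p_{-1}=1, q_{-2}=1, q_{-1}=0), until the denominator exceeds 16:
  i=0: a_0=2, p_0 = 2*1 + 0 = 2, q_0 = 2*0 + 1 = 1.
  i=1: a_1=1, p_1 = 1*2 + 1 = 3, q_1 = 1*1 + 0 = 1.
  i=2: a_2=3, p_2 = 3*3 + 2 = 11, q_2 = 3*1 + 1 = 4.
  i=3: a_3=1, p_3 = 1*11 + 3 = 14, q_3 = 1*4 + 1 = 5.
  i=4: a_4=1, p_4 = 1*14 + 11 = 25, q_4 = 1*5 + 4 = 9.
  i=5: a_5=5, p_5 = 5*25 + 14 = 139, q_5 = 5*9 + 5 = 50.
q_5 = 50 > 16, so the last convergent with denominator <= 16 is p_4/q_4 = 25/9.
The closest fraction with denominator <= 16 is either p_4/q_4 or the intermediate fraction (k*p_4 + p_3)/(k*q_4 + q_3) with the largest k >= 1 whose denominator stays <= 16; these approach x as k grows, and every other convergent or intermediate fraction in range is farther away.
Largest k: floor((16 - q_3)/q_4) = floor((16 - 5)/9) = 1.
That gives (1*25 + 14)/(1*9 + 5) = 39/14.
Compare the errors: |x - 25/9| = |139*9 - 25*50|/(50*9) = 1/450, and |x - 39/14| = |139*14 - 39*50|/(50*14) = 4/700.
Cross-multiplying, 1*700 = 700 < 1800 = 4*450, so 1/450 is smaller: the convergent 25/9 is closer to x than 39/14.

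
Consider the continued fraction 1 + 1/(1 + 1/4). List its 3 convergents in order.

1/1, 2/1, 9/5

Using the convergent recurrence p_i = a_i*p_{i-1} + p_{i-2}, q_i = a_i*q_{i-1} + q_{i-2} with p_{-2}=0, p_{-1}=1, q_{-2}=1, q_{-1}=0:
  i=0: a_0=1, p_0 = 1*1 + 0 = 1, q_0 = 1*0 + 1 = 1.
  i=1: a_1=1, p_1 = 1*1 + 1 = 2, q_1 = 1*1 + 0 = 1.
  i=2: a_2=4, p_2 = 4*2 + 1 = 9, q_2 = 4*1 + 1 = 5.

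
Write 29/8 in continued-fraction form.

[3; 1, 1, 1, 2]

Run the Euclidean algorithm on 29 and 8; the successive quotients are the partial quotients a_0, a_1, ... (each step inverts the fractional part left over by the previous one):
  29 = 3*8 + 5, so a_0 = 3.
  8 = 1*5 + 3, so a_1 = 1.
  5 = 1*3 + 2, so a_2 = 1.
  3 = 1*2 + 1, so a_3 = 1.
  2 = 2*1 + 0, so a_4 = 2.
The remainder reaches 0 after 5 divisions, so the expansion has 5 partial quotients, read off in order.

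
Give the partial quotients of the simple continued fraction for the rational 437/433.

Run the Euclidean algorithm on 437 and 433; the successive quotients are the partial quotients a_0, a_1, ... (each step inverts the fractional part left over by the previous one):
  437 = 1*433 + 4, so a_0 = 1.
  433 = 108*4 + 1, so a_1 = 108.
  4 = 4*1 + 0, so a_2 = 4.
The remainder reaches 0 after 3 divisions, so the expansion has 3 partial quotients, read off in order.

[1; 108, 4]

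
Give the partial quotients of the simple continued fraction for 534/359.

Run the Euclidean algorithm on 534 and 359; the successive quotients are the partial quotients a_0, a_1, ... (each step inverts the fractional part left over by the previous one):
  534 = 1*359 + 175, so a_0 = 1.
  359 = 2*175 + 9, so a_1 = 2.
  175 = 19*9 + 4, so a_2 = 19.
  9 = 2*4 + 1, so a_3 = 2.
  4 = 4*1 + 0, so a_4 = 4.
The remainder reaches 0 after 5 divisions, so the expansion has 5 partial quotients, read off in order.

[1; 2, 19, 2, 4]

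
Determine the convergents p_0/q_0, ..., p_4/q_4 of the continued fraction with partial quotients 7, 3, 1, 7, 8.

7/1, 22/3, 29/4, 225/31, 1829/252

Using the convergent recurrence p_i = a_i*p_{i-1} + p_{i-2}, q_i = a_i*q_{i-1} + q_{i-2} with p_{-2}=0, p_{-1}=1, q_{-2}=1, q_{-1}=0:
  i=0: a_0=7, p_0 = 7*1 + 0 = 7, q_0 = 7*0 + 1 = 1.
  i=1: a_1=3, p_1 = 3*7 + 1 = 22, q_1 = 3*1 + 0 = 3.
  i=2: a_2=1, p_2 = 1*22 + 7 = 29, q_2 = 1*3 + 1 = 4.
  i=3: a_3=7, p_3 = 7*29 + 22 = 225, q_3 = 7*4 + 3 = 31.
  i=4: a_4=8, p_4 = 8*225 + 29 = 1829, q_4 = 8*31 + 4 = 252.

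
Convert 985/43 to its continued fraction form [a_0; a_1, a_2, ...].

Run the Euclidean algorithm on 985 and 43; the successive quotients are the partial quotients a_0, a_1, ... (each step inverts the fractional part left over by the previous one):
  985 = 22*43 + 39, so a_0 = 22.
  43 = 1*39 + 4, so a_1 = 1.
  39 = 9*4 + 3, so a_2 = 9.
  4 = 1*3 + 1, so a_3 = 1.
  3 = 3*1 + 0, so a_4 = 3.
The remainder reaches 0 after 5 divisions, so the expansion has 5 partial quotients, read off in order.

[22; 1, 9, 1, 3]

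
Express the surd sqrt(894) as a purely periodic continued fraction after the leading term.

Write x_i = (sqrt(894) + m_i)/d_i with (m_0, d_0) = (0, 1). a_0 = floor(sqrt(894)) = 29, since 29^2 = 841 <= 894 < 900 = 30^2.
Iterate m_{i+1} = d_i*a_i - m_i, d_{i+1} = (894 - m_{i+1}^2)/d_i, a_{i+1} = floor((a_0 + m_{i+1})/d_{i+1}):
  m_1 = 1*29 - 0 = 29, d_1 = (894 - 29^2)/1 = 53/1 = 53, a_1 = floor((29 + 29)/53) = 1.
  m_2 = 53*1 - 29 = 24, d_2 = (894 - 24^2)/53 = 318/53 = 6, a_2 = floor((29 + 24)/6) = 8.
  m_3 = 6*8 - 24 = 24, d_3 = (894 - 24^2)/6 = 318/6 = 53, a_3 = floor((29 + 24)/53) = 1.
  m_4 = 53*1 - 24 = 29, d_4 = (894 - 29^2)/53 = 53/53 = 1, a_4 = floor((29 + 29)/1) = 58.
  m_5 = 1*58 - 29 = 29, d_5 = (894 - 29^2)/1 = 53/1 = 53: (m_5, d_5) = (m_1, d_1) = (29, 53), so from here the quotients repeat a_1, ..., a_4; the period length is 4.
Hence the expansion of sqrt(894) is a_0 = 29 followed by the repeating block 1, 8, 1, 58 (period 4).

[29; (1, 8, 1, 58)]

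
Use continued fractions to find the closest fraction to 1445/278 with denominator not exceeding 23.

26/5

Expand x = 1445/278 as a continued fraction with the Euclidean algorithm:
  1445 = 5*278 + 55, so a_0 = 5.
  278 = 5*55 + 3, so a_1 = 5.
  55 = 18*3 + 1, so a_2 = 18.
  3 = 3*1 + 0, so a_3 = 3.
so x = [5; 5, 18, 3].
Convergents (p_i = a_i*p_{i-1} + p_{i-2}, q_i = a_i*q_{i-1} + q_{i-2} with p_{-2}=0, p_{-1}=1, q_{-2}=1, q_{-1}=0), until the denominator exceeds 23:
  i=0: a_0=5, p_0 = 5*1 + 0 = 5, q_0 = 5*0 + 1 = 1.
  i=1: a_1=5, p_1 = 5*5 + 1 = 26, q_1 = 5*1 + 0 = 5.
  i=2: a_2=18, p_2 = 18*26 + 5 = 473, q_2 = 18*5 + 1 = 91.
q_2 = 91 > 23, so the last convergent with denominator <= 23 is p_1/q_1 = 26/5.
The closest fraction with denominator <= 23 is either p_1/q_1 or the intermediate fraction (k*p_1 + p_0)/(k*q_1 + q_0) with the largest k >= 1 whose denominator stays <= 23; these approach x as k grows, and every other convergent or intermediate fraction in range is farther away.
Largest k: floor((23 - q_0)/q_1) = floor((23 - 1)/5) = 4.
That gives (4*26 + 5)/(4*5 + 1) = 109/21.
Compare the errors: |x - 26/5| = |1445*5 - 26*278|/(278*5) = 3/1390, and |x - 109/21| = |1445*21 - 109*278|/(278*21) = 43/5838.
Cross-multiplying, 3*5838 = 17514 < 59770 = 43*1390, so 3/1390 is smaller: the convergent 26/5 is closer to x than 109/21.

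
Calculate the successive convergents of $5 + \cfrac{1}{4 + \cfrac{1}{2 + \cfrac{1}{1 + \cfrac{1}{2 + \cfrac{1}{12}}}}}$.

Using the convergent recurrence p_i = a_i*p_{i-1} + p_{i-2}, q_i = a_i*q_{i-1} + q_{i-2} with p_{-2}=0, p_{-1}=1, q_{-2}=1, q_{-1}=0:
  i=0: a_0=5, p_0 = 5*1 + 0 = 5, q_0 = 5*0 + 1 = 1.
  i=1: a_1=4, p_1 = 4*5 + 1 = 21, q_1 = 4*1 + 0 = 4.
  i=2: a_2=2, p_2 = 2*21 + 5 = 47, q_2 = 2*4 + 1 = 9.
  i=3: a_3=1, p_3 = 1*47 + 21 = 68, q_3 = 1*9 + 4 = 13.
  i=4: a_4=2, p_4 = 2*68 + 47 = 183, q_4 = 2*13 + 9 = 35.
  i=5: a_5=12, p_5 = 12*183 + 68 = 2264, q_5 = 12*35 + 13 = 433.

5/1, 21/4, 47/9, 68/13, 183/35, 2264/433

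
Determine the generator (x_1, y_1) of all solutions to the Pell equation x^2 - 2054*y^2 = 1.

(x, y) = (1877199, 41420)

First expand sqrt(2054) as a continued fraction. With x_i = (sqrt(2054) + m_i)/d_i and (m_0, d_0) = (0, 1): a_0 = floor(sqrt(2054)) = 45, since 45^2 = 2025 <= 2054 < 2116 = 46^2.
Iterate m_{i+1} = d_i*a_i - m_i, d_{i+1} = (2054 - m_{i+1}^2)/d_i, a_{i+1} = floor((a_0 + m_{i+1})/d_{i+1}):
  m_1 = 1*45 - 0 = 45, d_1 = (2054 - 45^2)/1 = 29/1 = 29, a_1 = floor((45 + 45)/29) = 3.
  m_2 = 29*3 - 45 = 42, d_2 = (2054 - 42^2)/29 = 290/29 = 10, a_2 = floor((45 + 42)/10) = 8.
  m_3 = 10*8 - 42 = 38, d_3 = (2054 - 38^2)/10 = 610/10 = 61, a_3 = floor((45 + 38)/61) = 1.
  m_4 = 61*1 - 38 = 23, d_4 = (2054 - 23^2)/61 = 1525/61 = 25, a_4 = floor((45 + 23)/25) = 2.
  m_5 = 25*2 - 23 = 27, d_5 = (2054 - 27^2)/25 = 1325/25 = 53, a_5 = floor((45 + 27)/53) = 1.
  m_6 = 53*1 - 27 = 26, d_6 = (2054 - 26^2)/53 = 1378/53 = 26, a_6 = floor((45 + 26)/26) = 2.
  m_7 = 26*2 - 26 = 26, d_7 = (2054 - 26^2)/26 = 1378/26 = 53, a_7 = floor((45 + 26)/53) = 1.
  m_8 = 53*1 - 26 = 27, d_8 = (2054 - 27^2)/53 = 1325/53 = 25, a_8 = floor((45 + 27)/25) = 2.
  m_9 = 25*2 - 27 = 23, d_9 = (2054 - 23^2)/25 = 1525/25 = 61, a_9 = floor((45 + 23)/61) = 1.
  m_10 = 61*1 - 23 = 38, d_10 = (2054 - 38^2)/61 = 610/61 = 10, a_10 = floor((45 + 38)/10) = 8.
  m_11 = 10*8 - 38 = 42, d_11 = (2054 - 42^2)/10 = 290/10 = 29, a_11 = floor((45 + 42)/29) = 3.
  m_12 = 29*3 - 42 = 45, d_12 = (2054 - 45^2)/29 = 29/29 = 1, a_12 = floor((45 + 45)/1) = 90.
  m_13 = 1*90 - 45 = 45, d_13 = (2054 - 45^2)/1 = 29/1 = 29: (m_13, d_13) = (m_1, d_1) = (45, 29), so from here the quotients repeat a_1, ..., a_12; the period length is 12.
So sqrt(2054) = [45; (3, 8, 1, 2, 1, 2, 1, 2, 1, 8, 3, 90)] with period length k = 12.
k is even, so the fundamental solution of x^2 - 2054y^2 = 1 is (p_{k-1}, q_{k-1}) = (p_11, q_11); compute convergents through index 11.
Convergents (p_i = a_i*p_{i-1} + p_{i-2}, q_i = a_i*q_{i-1} + q_{i-2} with p_{-2}=0, p_{-1}=1, q_{-2}=1, q_{-1}=0):
  i=0: a_0=45, p_0 = 45*1 + 0 = 45, q_0 = 45*0 + 1 = 1.
  i=1: a_1=3, p_1 = 3*45 + 1 = 136, q_1 = 3*1 + 0 = 3.
  i=2: a_2=8, p_2 = 8*136 + 45 = 1133, q_2 = 8*3 + 1 = 25.
  i=3: a_3=1, p_3 = 1*1133 + 136 = 1269, q_3 = 1*25 + 3 = 28.
  i=4: a_4=2, p_4 = 2*1269 + 1133 = 3671, q_4 = 2*28 + 25 = 81.
  i=5: a_5=1, p_5 = 1*3671 + 1269 = 4940, q_5 = 1*81 + 28 = 109.
  i=6: a_6=2, p_6 = 2*4940 + 3671 = 13551, q_6 = 2*109 + 81 = 299.
  i=7: a_7=1, p_7 = 1*13551 + 4940 = 18491, q_7 = 1*299 + 109 = 408.
  i=8: a_8=2, p_8 = 2*18491 + 13551 = 50533, q_8 = 2*408 + 299 = 1115.
  i=9: a_9=1, p_9 = 1*50533 + 18491 = 69024, q_9 = 1*1115 + 408 = 1523.
  i=10: a_10=8, p_10 = 8*69024 + 50533 = 602725, q_10 = 8*1523 + 1115 = 13299.
  i=11: a_11=3, p_11 = 3*602725 + 69024 = 1877199, q_11 = 3*13299 + 1523 = 41420.
Check: 1877199^2 - 2054*41420^2 = 3523876085601 - 3523876085600 = 1, so (x, y) = (1877199, 41420) solves the equation, and by the theorem it is the least positive solution.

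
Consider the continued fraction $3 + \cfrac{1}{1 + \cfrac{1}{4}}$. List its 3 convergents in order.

3/1, 4/1, 19/5

Using the convergent recurrence p_i = a_i*p_{i-1} + p_{i-2}, q_i = a_i*q_{i-1} + q_{i-2} with p_{-2}=0, p_{-1}=1, q_{-2}=1, q_{-1}=0:
  i=0: a_0=3, p_0 = 3*1 + 0 = 3, q_0 = 3*0 + 1 = 1.
  i=1: a_1=1, p_1 = 1*3 + 1 = 4, q_1 = 1*1 + 0 = 1.
  i=2: a_2=4, p_2 = 4*4 + 3 = 19, q_2 = 4*1 + 1 = 5.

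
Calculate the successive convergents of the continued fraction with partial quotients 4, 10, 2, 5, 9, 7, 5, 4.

4/1, 41/10, 86/21, 471/115, 4325/1056, 30746/7507, 158055/38591, 662966/161871

Using the convergent recurrence p_i = a_i*p_{i-1} + p_{i-2}, q_i = a_i*q_{i-1} + q_{i-2} with p_{-2}=0, p_{-1}=1, q_{-2}=1, q_{-1}=0:
  i=0: a_0=4, p_0 = 4*1 + 0 = 4, q_0 = 4*0 + 1 = 1.
  i=1: a_1=10, p_1 = 10*4 + 1 = 41, q_1 = 10*1 + 0 = 10.
  i=2: a_2=2, p_2 = 2*41 + 4 = 86, q_2 = 2*10 + 1 = 21.
  i=3: a_3=5, p_3 = 5*86 + 41 = 471, q_3 = 5*21 + 10 = 115.
  i=4: a_4=9, p_4 = 9*471 + 86 = 4325, q_4 = 9*115 + 21 = 1056.
  i=5: a_5=7, p_5 = 7*4325 + 471 = 30746, q_5 = 7*1056 + 115 = 7507.
  i=6: a_6=5, p_6 = 5*30746 + 4325 = 158055, q_6 = 5*7507 + 1056 = 38591.
  i=7: a_7=4, p_7 = 4*158055 + 30746 = 662966, q_7 = 4*38591 + 7507 = 161871.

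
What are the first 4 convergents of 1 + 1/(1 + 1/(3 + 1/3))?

1/1, 2/1, 7/4, 23/13

Using the convergent recurrence p_i = a_i*p_{i-1} + p_{i-2}, q_i = a_i*q_{i-1} + q_{i-2} with p_{-2}=0, p_{-1}=1, q_{-2}=1, q_{-1}=0:
  i=0: a_0=1, p_0 = 1*1 + 0 = 1, q_0 = 1*0 + 1 = 1.
  i=1: a_1=1, p_1 = 1*1 + 1 = 2, q_1 = 1*1 + 0 = 1.
  i=2: a_2=3, p_2 = 3*2 + 1 = 7, q_2 = 3*1 + 1 = 4.
  i=3: a_3=3, p_3 = 3*7 + 2 = 23, q_3 = 3*4 + 1 = 13.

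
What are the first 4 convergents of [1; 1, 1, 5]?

1/1, 2/1, 3/2, 17/11

Using the convergent recurrence p_i = a_i*p_{i-1} + p_{i-2}, q_i = a_i*q_{i-1} + q_{i-2} with p_{-2}=0, p_{-1}=1, q_{-2}=1, q_{-1}=0:
  i=0: a_0=1, p_0 = 1*1 + 0 = 1, q_0 = 1*0 + 1 = 1.
  i=1: a_1=1, p_1 = 1*1 + 1 = 2, q_1 = 1*1 + 0 = 1.
  i=2: a_2=1, p_2 = 1*2 + 1 = 3, q_2 = 1*1 + 1 = 2.
  i=3: a_3=5, p_3 = 5*3 + 2 = 17, q_3 = 5*2 + 1 = 11.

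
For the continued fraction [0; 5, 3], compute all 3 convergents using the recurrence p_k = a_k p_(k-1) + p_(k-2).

Using the convergent recurrence p_i = a_i*p_{i-1} + p_{i-2}, q_i = a_i*q_{i-1} + q_{i-2} with p_{-2}=0, p_{-1}=1, q_{-2}=1, q_{-1}=0:
  i=0: a_0=0, p_0 = 0*1 + 0 = 0, q_0 = 0*0 + 1 = 1.
  i=1: a_1=5, p_1 = 5*0 + 1 = 1, q_1 = 5*1 + 0 = 5.
  i=2: a_2=3, p_2 = 3*1 + 0 = 3, q_2 = 3*5 + 1 = 16.

0/1, 1/5, 3/16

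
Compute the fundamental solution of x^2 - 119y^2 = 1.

(x, y) = (120, 11)

First expand sqrt(119) as a continued fraction. With x_i = (sqrt(119) + m_i)/d_i and (m_0, d_0) = (0, 1): a_0 = floor(sqrt(119)) = 10, since 10^2 = 100 <= 119 < 121 = 11^2.
Iterate m_{i+1} = d_i*a_i - m_i, d_{i+1} = (119 - m_{i+1}^2)/d_i, a_{i+1} = floor((a_0 + m_{i+1})/d_{i+1}):
  m_1 = 1*10 - 0 = 10, d_1 = (119 - 10^2)/1 = 19/1 = 19, a_1 = floor((10 + 10)/19) = 1.
  m_2 = 19*1 - 10 = 9, d_2 = (119 - 9^2)/19 = 38/19 = 2, a_2 = floor((10 + 9)/2) = 9.
  m_3 = 2*9 - 9 = 9, d_3 = (119 - 9^2)/2 = 38/2 = 19, a_3 = floor((10 + 9)/19) = 1.
  m_4 = 19*1 - 9 = 10, d_4 = (119 - 10^2)/19 = 19/19 = 1, a_4 = floor((10 + 10)/1) = 20.
  m_5 = 1*20 - 10 = 10, d_5 = (119 - 10^2)/1 = 19/1 = 19: (m_5, d_5) = (m_1, d_1) = (10, 19), so from here the quotients repeat a_1, ..., a_4; the period length is 4.
So sqrt(119) = [10; (1, 9, 1, 20)] with period length k = 4.
k is even, so the fundamental solution of x^2 - 119y^2 = 1 is (p_{k-1}, q_{k-1}) = (p_3, q_3); compute convergents through index 3.
Convergents (p_i = a_i*p_{i-1} + p_{i-2}, q_i = a_i*q_{i-1} + q_{i-2} with p_{-2}=0, p_{-1}=1, q_{-2}=1, q_{-1}=0):
  i=0: a_0=10, p_0 = 10*1 + 0 = 10, q_0 = 10*0 + 1 = 1.
  i=1: a_1=1, p_1 = 1*10 + 1 = 11, q_1 = 1*1 + 0 = 1.
  i=2: a_2=9, p_2 = 9*11 + 10 = 109, q_2 = 9*1 + 1 = 10.
  i=3: a_3=1, p_3 = 1*109 + 11 = 120, q_3 = 1*10 + 1 = 11.
Check: 120^2 - 119*11^2 = 14400 - 14399 = 1, so (x, y) = (120, 11) solves the equation, and by the theorem it is the least positive solution.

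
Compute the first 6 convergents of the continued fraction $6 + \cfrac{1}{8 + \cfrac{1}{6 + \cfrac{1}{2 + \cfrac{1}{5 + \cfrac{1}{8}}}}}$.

6/1, 49/8, 300/49, 649/106, 3545/579, 29009/4738

Using the convergent recurrence p_i = a_i*p_{i-1} + p_{i-2}, q_i = a_i*q_{i-1} + q_{i-2} with p_{-2}=0, p_{-1}=1, q_{-2}=1, q_{-1}=0:
  i=0: a_0=6, p_0 = 6*1 + 0 = 6, q_0 = 6*0 + 1 = 1.
  i=1: a_1=8, p_1 = 8*6 + 1 = 49, q_1 = 8*1 + 0 = 8.
  i=2: a_2=6, p_2 = 6*49 + 6 = 300, q_2 = 6*8 + 1 = 49.
  i=3: a_3=2, p_3 = 2*300 + 49 = 649, q_3 = 2*49 + 8 = 106.
  i=4: a_4=5, p_4 = 5*649 + 300 = 3545, q_4 = 5*106 + 49 = 579.
  i=5: a_5=8, p_5 = 8*3545 + 649 = 29009, q_5 = 8*579 + 106 = 4738.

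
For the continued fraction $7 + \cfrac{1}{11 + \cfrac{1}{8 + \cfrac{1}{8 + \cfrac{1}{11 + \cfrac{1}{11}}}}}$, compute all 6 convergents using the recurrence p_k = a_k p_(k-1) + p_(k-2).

7/1, 78/11, 631/89, 5126/723, 57017/8042, 632313/89185

Using the convergent recurrence p_i = a_i*p_{i-1} + p_{i-2}, q_i = a_i*q_{i-1} + q_{i-2} with p_{-2}=0, p_{-1}=1, q_{-2}=1, q_{-1}=0:
  i=0: a_0=7, p_0 = 7*1 + 0 = 7, q_0 = 7*0 + 1 = 1.
  i=1: a_1=11, p_1 = 11*7 + 1 = 78, q_1 = 11*1 + 0 = 11.
  i=2: a_2=8, p_2 = 8*78 + 7 = 631, q_2 = 8*11 + 1 = 89.
  i=3: a_3=8, p_3 = 8*631 + 78 = 5126, q_3 = 8*89 + 11 = 723.
  i=4: a_4=11, p_4 = 11*5126 + 631 = 57017, q_4 = 11*723 + 89 = 8042.
  i=5: a_5=11, p_5 = 11*57017 + 5126 = 632313, q_5 = 11*8042 + 723 = 89185.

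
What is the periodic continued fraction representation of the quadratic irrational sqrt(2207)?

Write x_i = (sqrt(2207) + m_i)/d_i with (m_0, d_0) = (0, 1). a_0 = floor(sqrt(2207)) = 46, since 46^2 = 2116 <= 2207 < 2209 = 47^2.
Iterate m_{i+1} = d_i*a_i - m_i, d_{i+1} = (2207 - m_{i+1}^2)/d_i, a_{i+1} = floor((a_0 + m_{i+1})/d_{i+1}):
  m_1 = 1*46 - 0 = 46, d_1 = (2207 - 46^2)/1 = 91/1 = 91, a_1 = floor((46 + 46)/91) = 1.
  m_2 = 91*1 - 46 = 45, d_2 = (2207 - 45^2)/91 = 182/91 = 2, a_2 = floor((46 + 45)/2) = 45.
  m_3 = 2*45 - 45 = 45, d_3 = (2207 - 45^2)/2 = 182/2 = 91, a_3 = floor((46 + 45)/91) = 1.
  m_4 = 91*1 - 45 = 46, d_4 = (2207 - 46^2)/91 = 91/91 = 1, a_4 = floor((46 + 46)/1) = 92.
  m_5 = 1*92 - 46 = 46, d_5 = (2207 - 46^2)/1 = 91/1 = 91: (m_5, d_5) = (m_1, d_1) = (46, 91), so from here the quotients repeat a_1, ..., a_4; the period length is 4.
Hence the expansion of sqrt(2207) is a_0 = 46 followed by the repeating block 1, 45, 1, 92 (period 4).

[46; (1, 45, 1, 92)]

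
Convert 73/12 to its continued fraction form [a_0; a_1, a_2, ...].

[6; 12]

Run the Euclidean algorithm on 73 and 12; the successive quotients are the partial quotients a_0, a_1, ... (each step inverts the fractional part left over by the previous one):
  73 = 6*12 + 1, so a_0 = 6.
  12 = 12*1 + 0, so a_1 = 12.
The remainder reaches 0 after 2 divisions, so the expansion has 2 partial quotients, read off in order.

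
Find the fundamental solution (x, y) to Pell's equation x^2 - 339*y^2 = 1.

(x, y) = (97970, 5321)

First expand sqrt(339) as a continued fraction. With x_i = (sqrt(339) + m_i)/d_i and (m_0, d_0) = (0, 1): a_0 = floor(sqrt(339)) = 18, since 18^2 = 324 <= 339 < 361 = 19^2.
Iterate m_{i+1} = d_i*a_i - m_i, d_{i+1} = (339 - m_{i+1}^2)/d_i, a_{i+1} = floor((a_0 + m_{i+1})/d_{i+1}):
  m_1 = 1*18 - 0 = 18, d_1 = (339 - 18^2)/1 = 15/1 = 15, a_1 = floor((18 + 18)/15) = 2.
  m_2 = 15*2 - 18 = 12, d_2 = (339 - 12^2)/15 = 195/15 = 13, a_2 = floor((18 + 12)/13) = 2.
  m_3 = 13*2 - 12 = 14, d_3 = (339 - 14^2)/13 = 143/13 = 11, a_3 = floor((18 + 14)/11) = 2.
  m_4 = 11*2 - 14 = 8, d_4 = (339 - 8^2)/11 = 275/11 = 25, a_4 = floor((18 + 8)/25) = 1.
  m_5 = 25*1 - 8 = 17, d_5 = (339 - 17^2)/25 = 50/25 = 2, a_5 = floor((18 + 17)/2) = 17.
  m_6 = 2*17 - 17 = 17, d_6 = (339 - 17^2)/2 = 50/2 = 25, a_6 = floor((18 + 17)/25) = 1.
  m_7 = 25*1 - 17 = 8, d_7 = (339 - 8^2)/25 = 275/25 = 11, a_7 = floor((18 + 8)/11) = 2.
  m_8 = 11*2 - 8 = 14, d_8 = (339 - 14^2)/11 = 143/11 = 13, a_8 = floor((18 + 14)/13) = 2.
  m_9 = 13*2 - 14 = 12, d_9 = (339 - 12^2)/13 = 195/13 = 15, a_9 = floor((18 + 12)/15) = 2.
  m_10 = 15*2 - 12 = 18, d_10 = (339 - 18^2)/15 = 15/15 = 1, a_10 = floor((18 + 18)/1) = 36.
  m_11 = 1*36 - 18 = 18, d_11 = (339 - 18^2)/1 = 15/1 = 15: (m_11, d_11) = (m_1, d_1) = (18, 15), so from here the quotients repeat a_1, ..., a_10; the period length is 10.
So sqrt(339) = [18; (2, 2, 2, 1, 17, 1, 2, 2, 2, 36)] with period length k = 10.
k is even, so the fundamental solution of x^2 - 339y^2 = 1 is (p_{k-1}, q_{k-1}) = (p_9, q_9); compute convergents through index 9.
Convergents (p_i = a_i*p_{i-1} + p_{i-2}, q_i = a_i*q_{i-1} + q_{i-2} with p_{-2}=0, p_{-1}=1, q_{-2}=1, q_{-1}=0):
  i=0: a_0=18, p_0 = 18*1 + 0 = 18, q_0 = 18*0 + 1 = 1.
  i=1: a_1=2, p_1 = 2*18 + 1 = 37, q_1 = 2*1 + 0 = 2.
  i=2: a_2=2, p_2 = 2*37 + 18 = 92, q_2 = 2*2 + 1 = 5.
  i=3: a_3=2, p_3 = 2*92 + 37 = 221, q_3 = 2*5 + 2 = 12.
  i=4: a_4=1, p_4 = 1*221 + 92 = 313, q_4 = 1*12 + 5 = 17.
  i=5: a_5=17, p_5 = 17*313 + 221 = 5542, q_5 = 17*17 + 12 = 301.
  i=6: a_6=1, p_6 = 1*5542 + 313 = 5855, q_6 = 1*301 + 17 = 318.
  i=7: a_7=2, p_7 = 2*5855 + 5542 = 17252, q_7 = 2*318 + 301 = 937.
  i=8: a_8=2, p_8 = 2*17252 + 5855 = 40359, q_8 = 2*937 + 318 = 2192.
  i=9: a_9=2, p_9 = 2*40359 + 17252 = 97970, q_9 = 2*2192 + 937 = 5321.
Check: 97970^2 - 339*5321^2 = 9598120900 - 9598120899 = 1, so (x, y) = (97970, 5321) solves the equation, and by the theorem it is the least positive solution.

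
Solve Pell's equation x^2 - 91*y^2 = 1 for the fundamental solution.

(x, y) = (1574, 165)

First expand sqrt(91) as a continued fraction. With x_i = (sqrt(91) + m_i)/d_i and (m_0, d_0) = (0, 1): a_0 = floor(sqrt(91)) = 9, since 9^2 = 81 <= 91 < 100 = 10^2.
Iterate m_{i+1} = d_i*a_i - m_i, d_{i+1} = (91 - m_{i+1}^2)/d_i, a_{i+1} = floor((a_0 + m_{i+1})/d_{i+1}):
  m_1 = 1*9 - 0 = 9, d_1 = (91 - 9^2)/1 = 10/1 = 10, a_1 = floor((9 + 9)/10) = 1.
  m_2 = 10*1 - 9 = 1, d_2 = (91 - 1^2)/10 = 90/10 = 9, a_2 = floor((9 + 1)/9) = 1.
  m_3 = 9*1 - 1 = 8, d_3 = (91 - 8^2)/9 = 27/9 = 3, a_3 = floor((9 + 8)/3) = 5.
  m_4 = 3*5 - 8 = 7, d_4 = (91 - 7^2)/3 = 42/3 = 14, a_4 = floor((9 + 7)/14) = 1.
  m_5 = 14*1 - 7 = 7, d_5 = (91 - 7^2)/14 = 42/14 = 3, a_5 = floor((9 + 7)/3) = 5.
  m_6 = 3*5 - 7 = 8, d_6 = (91 - 8^2)/3 = 27/3 = 9, a_6 = floor((9 + 8)/9) = 1.
  m_7 = 9*1 - 8 = 1, d_7 = (91 - 1^2)/9 = 90/9 = 10, a_7 = floor((9 + 1)/10) = 1.
  m_8 = 10*1 - 1 = 9, d_8 = (91 - 9^2)/10 = 10/10 = 1, a_8 = floor((9 + 9)/1) = 18.
  m_9 = 1*18 - 9 = 9, d_9 = (91 - 9^2)/1 = 10/1 = 10: (m_9, d_9) = (m_1, d_1) = (9, 10), so from here the quotients repeat a_1, ..., a_8; the period length is 8.
So sqrt(91) = [9; (1, 1, 5, 1, 5, 1, 1, 18)] with period length k = 8.
k is even, so the fundamental solution of x^2 - 91y^2 = 1 is (p_{k-1}, q_{k-1}) = (p_7, q_7); compute convergents through index 7.
Convergents (p_i = a_i*p_{i-1} + p_{i-2}, q_i = a_i*q_{i-1} + q_{i-2} with p_{-2}=0, p_{-1}=1, q_{-2}=1, q_{-1}=0):
  i=0: a_0=9, p_0 = 9*1 + 0 = 9, q_0 = 9*0 + 1 = 1.
  i=1: a_1=1, p_1 = 1*9 + 1 = 10, q_1 = 1*1 + 0 = 1.
  i=2: a_2=1, p_2 = 1*10 + 9 = 19, q_2 = 1*1 + 1 = 2.
  i=3: a_3=5, p_3 = 5*19 + 10 = 105, q_3 = 5*2 + 1 = 11.
  i=4: a_4=1, p_4 = 1*105 + 19 = 124, q_4 = 1*11 + 2 = 13.
  i=5: a_5=5, p_5 = 5*124 + 105 = 725, q_5 = 5*13 + 11 = 76.
  i=6: a_6=1, p_6 = 1*725 + 124 = 849, q_6 = 1*76 + 13 = 89.
  i=7: a_7=1, p_7 = 1*849 + 725 = 1574, q_7 = 1*89 + 76 = 165.
Check: 1574^2 - 91*165^2 = 2477476 - 2477475 = 1, so (x, y) = (1574, 165) solves the equation, and by the theorem it is the least positive solution.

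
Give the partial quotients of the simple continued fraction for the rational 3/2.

Run the Euclidean algorithm on 3 and 2; the successive quotients are the partial quotients a_0, a_1, ... (each step inverts the fractional part left over by the previous one):
  3 = 1*2 + 1, so a_0 = 1.
  2 = 2*1 + 0, so a_1 = 2.
The remainder reaches 0 after 2 divisions, so the expansion has 2 partial quotients, read off in order.

[1; 2]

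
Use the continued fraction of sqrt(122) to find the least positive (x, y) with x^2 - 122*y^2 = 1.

First expand sqrt(122) as a continued fraction. With x_i = (sqrt(122) + m_i)/d_i and (m_0, d_0) = (0, 1): a_0 = floor(sqrt(122)) = 11, since 11^2 = 121 <= 122 < 144 = 12^2.
Iterate m_{i+1} = d_i*a_i - m_i, d_{i+1} = (122 - m_{i+1}^2)/d_i, a_{i+1} = floor((a_0 + m_{i+1})/d_{i+1}):
  m_1 = 1*11 - 0 = 11, d_1 = (122 - 11^2)/1 = 1/1 = 1, a_1 = floor((11 + 11)/1) = 22.
  m_2 = 1*22 - 11 = 11, d_2 = (122 - 11^2)/1 = 1/1 = 1: (m_2, d_2) = (m_1, d_1) = (11, 1), so from here the quotient a_1 repeats; the period length is 1.
So sqrt(122) = [11; (22)] with period length k = 1.
k is odd, so (p_{k-1}, q_{k-1}) only solves x^2 - 122y^2 = -1 and the fundamental solution of x^2 - 122y^2 = 1 is (p_{2k-1}, q_{2k-1}) = (p_1, q_1); compute convergents through index 1, running through the period twice.
Convergents (p_i = a_i*p_{i-1} + p_{i-2}, q_i = a_i*q_{i-1} + q_{i-2} with p_{-2}=0, p_{-1}=1, q_{-2}=1, q_{-1}=0):
  i=0: a_0=11, p_0 = 11*1 + 0 = 11, q_0 = 11*0 + 1 = 1.
  i=1: a_1=22, p_1 = 22*11 + 1 = 243, q_1 = 22*1 + 0 = 22.
Indeed p_0^2 - 122*q_0^2 = 121 - 122 = -1, not +1.
Check: 243^2 - 122*22^2 = 59049 - 59048 = 1, so (x, y) = (243, 22) solves the equation, and by the theorem it is the least positive solution.

(x, y) = (243, 22)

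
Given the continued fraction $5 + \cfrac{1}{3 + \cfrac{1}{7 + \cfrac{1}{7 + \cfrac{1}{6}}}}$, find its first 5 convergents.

5/1, 16/3, 117/22, 835/157, 5127/964

Using the convergent recurrence p_i = a_i*p_{i-1} + p_{i-2}, q_i = a_i*q_{i-1} + q_{i-2} with p_{-2}=0, p_{-1}=1, q_{-2}=1, q_{-1}=0:
  i=0: a_0=5, p_0 = 5*1 + 0 = 5, q_0 = 5*0 + 1 = 1.
  i=1: a_1=3, p_1 = 3*5 + 1 = 16, q_1 = 3*1 + 0 = 3.
  i=2: a_2=7, p_2 = 7*16 + 5 = 117, q_2 = 7*3 + 1 = 22.
  i=3: a_3=7, p_3 = 7*117 + 16 = 835, q_3 = 7*22 + 3 = 157.
  i=4: a_4=6, p_4 = 6*835 + 117 = 5127, q_4 = 6*157 + 22 = 964.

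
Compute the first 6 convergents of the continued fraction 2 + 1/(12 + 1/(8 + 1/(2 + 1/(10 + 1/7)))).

2/1, 25/12, 202/97, 429/206, 4492/2157, 31873/15305

Using the convergent recurrence p_i = a_i*p_{i-1} + p_{i-2}, q_i = a_i*q_{i-1} + q_{i-2} with p_{-2}=0, p_{-1}=1, q_{-2}=1, q_{-1}=0:
  i=0: a_0=2, p_0 = 2*1 + 0 = 2, q_0 = 2*0 + 1 = 1.
  i=1: a_1=12, p_1 = 12*2 + 1 = 25, q_1 = 12*1 + 0 = 12.
  i=2: a_2=8, p_2 = 8*25 + 2 = 202, q_2 = 8*12 + 1 = 97.
  i=3: a_3=2, p_3 = 2*202 + 25 = 429, q_3 = 2*97 + 12 = 206.
  i=4: a_4=10, p_4 = 10*429 + 202 = 4492, q_4 = 10*206 + 97 = 2157.
  i=5: a_5=7, p_5 = 7*4492 + 429 = 31873, q_5 = 7*2157 + 206 = 15305.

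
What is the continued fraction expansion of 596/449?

Run the Euclidean algorithm on 596 and 449; the successive quotients are the partial quotients a_0, a_1, ... (each step inverts the fractional part left over by the previous one):
  596 = 1*449 + 147, so a_0 = 1.
  449 = 3*147 + 8, so a_1 = 3.
  147 = 18*8 + 3, so a_2 = 18.
  8 = 2*3 + 2, so a_3 = 2.
  3 = 1*2 + 1, so a_4 = 1.
  2 = 2*1 + 0, so a_5 = 2.
The remainder reaches 0 after 6 divisions, so the expansion has 6 partial quotients, read off in order.

[1; 3, 18, 2, 1, 2]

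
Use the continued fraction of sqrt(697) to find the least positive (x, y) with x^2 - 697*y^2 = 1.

(x, y) = (34849, 1320)

First expand sqrt(697) as a continued fraction. With x_i = (sqrt(697) + m_i)/d_i and (m_0, d_0) = (0, 1): a_0 = floor(sqrt(697)) = 26, since 26^2 = 676 <= 697 < 729 = 27^2.
Iterate m_{i+1} = d_i*a_i - m_i, d_{i+1} = (697 - m_{i+1}^2)/d_i, a_{i+1} = floor((a_0 + m_{i+1})/d_{i+1}):
  m_1 = 1*26 - 0 = 26, d_1 = (697 - 26^2)/1 = 21/1 = 21, a_1 = floor((26 + 26)/21) = 2.
  m_2 = 21*2 - 26 = 16, d_2 = (697 - 16^2)/21 = 441/21 = 21, a_2 = floor((26 + 16)/21) = 2.
  m_3 = 21*2 - 16 = 26, d_3 = (697 - 26^2)/21 = 21/21 = 1, a_3 = floor((26 + 26)/1) = 52.
  m_4 = 1*52 - 26 = 26, d_4 = (697 - 26^2)/1 = 21/1 = 21: (m_4, d_4) = (m_1, d_1) = (26, 21), so from here the quotients repeat a_1, ..., a_3; the period length is 3.
So sqrt(697) = [26; (2, 2, 52)] with period length k = 3.
k is odd, so (p_{k-1}, q_{k-1}) only solves x^2 - 697y^2 = -1 and the fundamental solution of x^2 - 697y^2 = 1 is (p_{2k-1}, q_{2k-1}) = (p_5, q_5); compute convergents through index 5, running through the period twice.
Convergents (p_i = a_i*p_{i-1} + p_{i-2}, q_i = a_i*q_{i-1} + q_{i-2} with p_{-2}=0, p_{-1}=1, q_{-2}=1, q_{-1}=0):
  i=0: a_0=26, p_0 = 26*1 + 0 = 26, q_0 = 26*0 + 1 = 1.
  i=1: a_1=2, p_1 = 2*26 + 1 = 53, q_1 = 2*1 + 0 = 2.
  i=2: a_2=2, p_2 = 2*53 + 26 = 132, q_2 = 2*2 + 1 = 5.
  i=3: a_3=52, p_3 = 52*132 + 53 = 6917, q_3 = 52*5 + 2 = 262.
  i=4: a_4=2, p_4 = 2*6917 + 132 = 13966, q_4 = 2*262 + 5 = 529.
  i=5: a_5=2, p_5 = 2*13966 + 6917 = 34849, q_5 = 2*529 + 262 = 1320.
Indeed p_2^2 - 697*q_2^2 = 17424 - 17425 = -1, not +1.
Check: 34849^2 - 697*1320^2 = 1214452801 - 1214452800 = 1, so (x, y) = (34849, 1320) solves the equation, and by the theorem it is the least positive solution.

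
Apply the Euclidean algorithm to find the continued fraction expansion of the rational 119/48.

Run the Euclidean algorithm on 119 and 48; the successive quotients are the partial quotients a_0, a_1, ... (each step inverts the fractional part left over by the previous one):
  119 = 2*48 + 23, so a_0 = 2.
  48 = 2*23 + 2, so a_1 = 2.
  23 = 11*2 + 1, so a_2 = 11.
  2 = 2*1 + 0, so a_3 = 2.
The remainder reaches 0 after 4 divisions, so the expansion has 4 partial quotients, read off in order.

[2; 2, 11, 2]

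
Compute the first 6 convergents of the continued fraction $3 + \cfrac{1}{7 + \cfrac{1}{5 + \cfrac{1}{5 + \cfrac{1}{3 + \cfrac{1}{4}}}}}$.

3/1, 22/7, 113/36, 587/187, 1874/597, 8083/2575

Using the convergent recurrence p_i = a_i*p_{i-1} + p_{i-2}, q_i = a_i*q_{i-1} + q_{i-2} with p_{-2}=0, p_{-1}=1, q_{-2}=1, q_{-1}=0:
  i=0: a_0=3, p_0 = 3*1 + 0 = 3, q_0 = 3*0 + 1 = 1.
  i=1: a_1=7, p_1 = 7*3 + 1 = 22, q_1 = 7*1 + 0 = 7.
  i=2: a_2=5, p_2 = 5*22 + 3 = 113, q_2 = 5*7 + 1 = 36.
  i=3: a_3=5, p_3 = 5*113 + 22 = 587, q_3 = 5*36 + 7 = 187.
  i=4: a_4=3, p_4 = 3*587 + 113 = 1874, q_4 = 3*187 + 36 = 597.
  i=5: a_5=4, p_5 = 4*1874 + 587 = 8083, q_5 = 4*597 + 187 = 2575.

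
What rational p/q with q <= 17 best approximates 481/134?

Expand x = 481/134 as a continued fraction with the Euclidean algorithm:
  481 = 3*134 + 79, so a_0 = 3.
  134 = 1*79 + 55, so a_1 = 1.
  79 = 1*55 + 24, so a_2 = 1.
  55 = 2*24 + 7, so a_3 = 2.
  24 = 3*7 + 3, so a_4 = 3.
  7 = 2*3 + 1, so a_5 = 2.
  3 = 3*1 + 0, so a_6 = 3.
so x = [3; 1, 1, 2, 3, 2, 3].
Convergents (p_i = a_i*p_{i-1} + p_{i-2}, q_i = a_i*q_{i-1} + q_{i-2} with p_{-2}=0, p_{-1}=1, q_{-2}=1, q_{-1}=0), until the denominator exceeds 17:
  i=0: a_0=3, p_0 = 3*1 + 0 = 3, q_0 = 3*0 + 1 = 1.
  i=1: a_1=1, p_1 = 1*3 + 1 = 4, q_1 = 1*1 + 0 = 1.
  i=2: a_2=1, p_2 = 1*4 + 3 = 7, q_2 = 1*1 + 1 = 2.
  i=3: a_3=2, p_3 = 2*7 + 4 = 18, q_3 = 2*2 + 1 = 5.
  i=4: a_4=3, p_4 = 3*18 + 7 = 61, q_4 = 3*5 + 2 = 17.
  i=5: a_5=2, p_5 = 2*61 + 18 = 140, q_5 = 2*17 + 5 = 39.
q_5 = 39 > 17, so the last convergent with denominator <= 17 is p_4/q_4 = 61/17.
The closest fraction with denominator <= 17 is either p_4/q_4 or the intermediate fraction (k*p_4 + p_3)/(k*q_4 + q_3) with the largest k >= 1 whose denominator stays <= 17; these approach x as k grows, and every other convergent or intermediate fraction in range is farther away.
Largest k: floor((17 - q_3)/q_4) = floor((17 - 5)/17) = 0.
Since k = 0, no intermediate fraction beyond p_4/q_4 has denominator <= 17, so the convergent 61/17 is the closest (its error is |481*17 - 61*134|/(134*17) = 3/2278).

61/17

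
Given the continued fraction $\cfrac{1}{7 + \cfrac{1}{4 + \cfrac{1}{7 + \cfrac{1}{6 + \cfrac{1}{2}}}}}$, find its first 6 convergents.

Using the convergent recurrence p_i = a_i*p_{i-1} + p_{i-2}, q_i = a_i*q_{i-1} + q_{i-2} with p_{-2}=0, p_{-1}=1, q_{-2}=1, q_{-1}=0:
  i=0: a_0=0, p_0 = 0*1 + 0 = 0, q_0 = 0*0 + 1 = 1.
  i=1: a_1=7, p_1 = 7*0 + 1 = 1, q_1 = 7*1 + 0 = 7.
  i=2: a_2=4, p_2 = 4*1 + 0 = 4, q_2 = 4*7 + 1 = 29.
  i=3: a_3=7, p_3 = 7*4 + 1 = 29, q_3 = 7*29 + 7 = 210.
  i=4: a_4=6, p_4 = 6*29 + 4 = 178, q_4 = 6*210 + 29 = 1289.
  i=5: a_5=2, p_5 = 2*178 + 29 = 385, q_5 = 2*1289 + 210 = 2788.

0/1, 1/7, 4/29, 29/210, 178/1289, 385/2788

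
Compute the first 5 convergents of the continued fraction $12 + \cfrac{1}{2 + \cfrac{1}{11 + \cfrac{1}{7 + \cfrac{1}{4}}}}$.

Using the convergent recurrence p_i = a_i*p_{i-1} + p_{i-2}, q_i = a_i*q_{i-1} + q_{i-2} with p_{-2}=0, p_{-1}=1, q_{-2}=1, q_{-1}=0:
  i=0: a_0=12, p_0 = 12*1 + 0 = 12, q_0 = 12*0 + 1 = 1.
  i=1: a_1=2, p_1 = 2*12 + 1 = 25, q_1 = 2*1 + 0 = 2.
  i=2: a_2=11, p_2 = 11*25 + 12 = 287, q_2 = 11*2 + 1 = 23.
  i=3: a_3=7, p_3 = 7*287 + 25 = 2034, q_3 = 7*23 + 2 = 163.
  i=4: a_4=4, p_4 = 4*2034 + 287 = 8423, q_4 = 4*163 + 23 = 675.

12/1, 25/2, 287/23, 2034/163, 8423/675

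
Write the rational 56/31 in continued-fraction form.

[1; 1, 4, 6]

Run the Euclidean algorithm on 56 and 31; the successive quotients are the partial quotients a_0, a_1, ... (each step inverts the fractional part left over by the previous one):
  56 = 1*31 + 25, so a_0 = 1.
  31 = 1*25 + 6, so a_1 = 1.
  25 = 4*6 + 1, so a_2 = 4.
  6 = 6*1 + 0, so a_3 = 6.
The remainder reaches 0 after 4 divisions, so the expansion has 4 partial quotients, read off in order.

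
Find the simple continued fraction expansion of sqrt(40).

[6; (3, 12)]

Write x_i = (sqrt(40) + m_i)/d_i with (m_0, d_0) = (0, 1). a_0 = floor(sqrt(40)) = 6, since 6^2 = 36 <= 40 < 49 = 7^2.
Iterate m_{i+1} = d_i*a_i - m_i, d_{i+1} = (40 - m_{i+1}^2)/d_i, a_{i+1} = floor((a_0 + m_{i+1})/d_{i+1}):
  m_1 = 1*6 - 0 = 6, d_1 = (40 - 6^2)/1 = 4/1 = 4, a_1 = floor((6 + 6)/4) = 3.
  m_2 = 4*3 - 6 = 6, d_2 = (40 - 6^2)/4 = 4/4 = 1, a_2 = floor((6 + 6)/1) = 12.
  m_3 = 1*12 - 6 = 6, d_3 = (40 - 6^2)/1 = 4/1 = 4: (m_3, d_3) = (m_1, d_1) = (6, 4), so from here the quotients repeat a_1, a_2; the period length is 2.
Hence the expansion of sqrt(40) is a_0 = 6 followed by the repeating block 3, 12 (period 2).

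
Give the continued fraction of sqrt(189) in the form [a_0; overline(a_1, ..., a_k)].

[13; overline(1, 2, 1, 26)]

Write x_i = (sqrt(189) + m_i)/d_i with (m_0, d_0) = (0, 1). a_0 = floor(sqrt(189)) = 13, since 13^2 = 169 <= 189 < 196 = 14^2.
Iterate m_{i+1} = d_i*a_i - m_i, d_{i+1} = (189 - m_{i+1}^2)/d_i, a_{i+1} = floor((a_0 + m_{i+1})/d_{i+1}):
  m_1 = 1*13 - 0 = 13, d_1 = (189 - 13^2)/1 = 20/1 = 20, a_1 = floor((13 + 13)/20) = 1.
  m_2 = 20*1 - 13 = 7, d_2 = (189 - 7^2)/20 = 140/20 = 7, a_2 = floor((13 + 7)/7) = 2.
  m_3 = 7*2 - 7 = 7, d_3 = (189 - 7^2)/7 = 140/7 = 20, a_3 = floor((13 + 7)/20) = 1.
  m_4 = 20*1 - 7 = 13, d_4 = (189 - 13^2)/20 = 20/20 = 1, a_4 = floor((13 + 13)/1) = 26.
  m_5 = 1*26 - 13 = 13, d_5 = (189 - 13^2)/1 = 20/1 = 20: (m_5, d_5) = (m_1, d_1) = (13, 20), so from here the quotients repeat a_1, ..., a_4; the period length is 4.
Hence the expansion of sqrt(189) is a_0 = 13 followed by the repeating block 1, 2, 1, 26 (period 4).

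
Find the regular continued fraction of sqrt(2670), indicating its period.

[51; (1, 2, 20, 2, 1, 102)]

Write x_i = (sqrt(2670) + m_i)/d_i with (m_0, d_0) = (0, 1). a_0 = floor(sqrt(2670)) = 51, since 51^2 = 2601 <= 2670 < 2704 = 52^2.
Iterate m_{i+1} = d_i*a_i - m_i, d_{i+1} = (2670 - m_{i+1}^2)/d_i, a_{i+1} = floor((a_0 + m_{i+1})/d_{i+1}):
  m_1 = 1*51 - 0 = 51, d_1 = (2670 - 51^2)/1 = 69/1 = 69, a_1 = floor((51 + 51)/69) = 1.
  m_2 = 69*1 - 51 = 18, d_2 = (2670 - 18^2)/69 = 2346/69 = 34, a_2 = floor((51 + 18)/34) = 2.
  m_3 = 34*2 - 18 = 50, d_3 = (2670 - 50^2)/34 = 170/34 = 5, a_3 = floor((51 + 50)/5) = 20.
  m_4 = 5*20 - 50 = 50, d_4 = (2670 - 50^2)/5 = 170/5 = 34, a_4 = floor((51 + 50)/34) = 2.
  m_5 = 34*2 - 50 = 18, d_5 = (2670 - 18^2)/34 = 2346/34 = 69, a_5 = floor((51 + 18)/69) = 1.
  m_6 = 69*1 - 18 = 51, d_6 = (2670 - 51^2)/69 = 69/69 = 1, a_6 = floor((51 + 51)/1) = 102.
  m_7 = 1*102 - 51 = 51, d_7 = (2670 - 51^2)/1 = 69/1 = 69: (m_7, d_7) = (m_1, d_1) = (51, 69), so from here the quotients repeat a_1, ..., a_6; the period length is 6.
Hence the expansion of sqrt(2670) is a_0 = 51 followed by the repeating block 1, 2, 20, 2, 1, 102 (period 6).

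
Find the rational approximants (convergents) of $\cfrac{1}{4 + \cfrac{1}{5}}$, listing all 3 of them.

Using the convergent recurrence p_i = a_i*p_{i-1} + p_{i-2}, q_i = a_i*q_{i-1} + q_{i-2} with p_{-2}=0, p_{-1}=1, q_{-2}=1, q_{-1}=0:
  i=0: a_0=0, p_0 = 0*1 + 0 = 0, q_0 = 0*0 + 1 = 1.
  i=1: a_1=4, p_1 = 4*0 + 1 = 1, q_1 = 4*1 + 0 = 4.
  i=2: a_2=5, p_2 = 5*1 + 0 = 5, q_2 = 5*4 + 1 = 21.

0/1, 1/4, 5/21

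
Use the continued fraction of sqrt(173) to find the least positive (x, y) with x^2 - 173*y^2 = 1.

First expand sqrt(173) as a continued fraction. With x_i = (sqrt(173) + m_i)/d_i and (m_0, d_0) = (0, 1): a_0 = floor(sqrt(173)) = 13, since 13^2 = 169 <= 173 < 196 = 14^2.
Iterate m_{i+1} = d_i*a_i - m_i, d_{i+1} = (173 - m_{i+1}^2)/d_i, a_{i+1} = floor((a_0 + m_{i+1})/d_{i+1}):
  m_1 = 1*13 - 0 = 13, d_1 = (173 - 13^2)/1 = 4/1 = 4, a_1 = floor((13 + 13)/4) = 6.
  m_2 = 4*6 - 13 = 11, d_2 = (173 - 11^2)/4 = 52/4 = 13, a_2 = floor((13 + 11)/13) = 1.
  m_3 = 13*1 - 11 = 2, d_3 = (173 - 2^2)/13 = 169/13 = 13, a_3 = floor((13 + 2)/13) = 1.
  m_4 = 13*1 - 2 = 11, d_4 = (173 - 11^2)/13 = 52/13 = 4, a_4 = floor((13 + 11)/4) = 6.
  m_5 = 4*6 - 11 = 13, d_5 = (173 - 13^2)/4 = 4/4 = 1, a_5 = floor((13 + 13)/1) = 26.
  m_6 = 1*26 - 13 = 13, d_6 = (173 - 13^2)/1 = 4/1 = 4: (m_6, d_6) = (m_1, d_1) = (13, 4), so from here the quotients repeat a_1, ..., a_5; the period length is 5.
So sqrt(173) = [13; (6, 1, 1, 6, 26)] with period length k = 5.
k is odd, so (p_{k-1}, q_{k-1}) only solves x^2 - 173y^2 = -1 and the fundamental solution of x^2 - 173y^2 = 1 is (p_{2k-1}, q_{2k-1}) = (p_9, q_9); compute convergents through index 9, running through the period twice.
Convergents (p_i = a_i*p_{i-1} + p_{i-2}, q_i = a_i*q_{i-1} + q_{i-2} with p_{-2}=0, p_{-1}=1, q_{-2}=1, q_{-1}=0):
  i=0: a_0=13, p_0 = 13*1 + 0 = 13, q_0 = 13*0 + 1 = 1.
  i=1: a_1=6, p_1 = 6*13 + 1 = 79, q_1 = 6*1 + 0 = 6.
  i=2: a_2=1, p_2 = 1*79 + 13 = 92, q_2 = 1*6 + 1 = 7.
  i=3: a_3=1, p_3 = 1*92 + 79 = 171, q_3 = 1*7 + 6 = 13.
  i=4: a_4=6, p_4 = 6*171 + 92 = 1118, q_4 = 6*13 + 7 = 85.
  i=5: a_5=26, p_5 = 26*1118 + 171 = 29239, q_5 = 26*85 + 13 = 2223.
  i=6: a_6=6, p_6 = 6*29239 + 1118 = 176552, q_6 = 6*2223 + 85 = 13423.
  i=7: a_7=1, p_7 = 1*176552 + 29239 = 205791, q_7 = 1*13423 + 2223 = 15646.
  i=8: a_8=1, p_8 = 1*205791 + 176552 = 382343, q_8 = 1*15646 + 13423 = 29069.
  i=9: a_9=6, p_9 = 6*382343 + 205791 = 2499849, q_9 = 6*29069 + 15646 = 190060.
Indeed p_4^2 - 173*q_4^2 = 1249924 - 1249925 = -1, not +1.
Check: 2499849^2 - 173*190060^2 = 6249245022801 - 6249245022800 = 1, so (x, y) = (2499849, 190060) solves the equation, and by the theorem it is the least positive solution.

(x, y) = (2499849, 190060)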